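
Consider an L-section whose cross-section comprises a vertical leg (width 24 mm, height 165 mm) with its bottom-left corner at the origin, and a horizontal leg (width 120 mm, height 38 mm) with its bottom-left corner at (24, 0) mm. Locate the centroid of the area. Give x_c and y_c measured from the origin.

vertical leg: A = 24 × 165 = 3960.00, centroid at (12.00, 82.50).
horizontal leg: A = 120 × 38 = 4560.00, centroid at (84.00, 19.00).
ΣA = 8520.00 mm²
ΣAx_c = (3960.00)(12.00) + (4560.00)(84.00) = 430560.00 mm³
ΣAy_c = (3960.00)(82.50) + (4560.00)(19.00) = 413340.00 mm³
x_c = 430560.00 / 8520.00 = 50.54 mm
y_c = 413340.00 / 8520.00 = 48.51 mm

x_c = 50.54 mm, y_c = 48.51 mm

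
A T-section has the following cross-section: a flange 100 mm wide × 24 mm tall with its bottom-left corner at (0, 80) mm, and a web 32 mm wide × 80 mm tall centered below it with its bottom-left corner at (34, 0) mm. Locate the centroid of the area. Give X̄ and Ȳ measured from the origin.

web: A = 32 × 80 = 2560.00, centroid at (50.00, 40.00).
flange: A = 100 × 24 = 2400.00, centroid at (50.00, 92.00).
ΣA = 4960.00 mm²
ΣAX̄ = (2560.00)(50.00) + (2400.00)(50.00) = 248000.00 mm³
ΣAȲ = (2560.00)(40.00) + (2400.00)(92.00) = 323200.00 mm³
X̄ = 248000.00 / 4960.00 = 50.00 mm
Ȳ = 323200.00 / 4960.00 = 65.16 mm

X̄ = 50.00 mm, Ȳ = 65.16 mm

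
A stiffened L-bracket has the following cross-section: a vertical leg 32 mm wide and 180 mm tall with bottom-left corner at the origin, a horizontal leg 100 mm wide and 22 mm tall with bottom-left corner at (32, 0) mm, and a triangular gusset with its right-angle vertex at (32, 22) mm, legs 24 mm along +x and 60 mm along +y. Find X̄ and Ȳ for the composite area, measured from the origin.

X̄ = 34.72 mm, Ȳ = 66.00 mm

vertical leg: A = 32 × 180 = 5760.00, centroid at (16.00, 90.00).
horizontal leg: A = 100 × 22 = 2200.00, centroid at (82.00, 11.00).
gusset: A = ½·24·60 = 720.00, centroid at (40.00, 42.00).
ΣA = 8680.00 mm²
ΣAX̄ = (5760.00)(16.00) + (2200.00)(82.00) + (720.00)(40.00) = 301360.00 mm³
ΣAȲ = (5760.00)(90.00) + (2200.00)(11.00) + (720.00)(42.00) = 572840.00 mm³
X̄ = 301360.00 / 8680.00 = 34.72 mm
Ȳ = 572840.00 / 8680.00 = 66.00 mm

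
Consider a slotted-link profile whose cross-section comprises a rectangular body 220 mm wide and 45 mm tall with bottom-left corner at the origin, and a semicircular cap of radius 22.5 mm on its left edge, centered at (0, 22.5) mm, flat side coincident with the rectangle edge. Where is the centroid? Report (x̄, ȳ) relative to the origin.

rectangular body: A = 220 × 45 = 9900.00, centroid at (110.00, 22.50).
semicircular end: A = ½π·22.5² = 795.22, centroid at (-9.55, 22.50).
ΣA = 10695.22 mm²
ΣAx̄ = (9900.00)(110.00) + (795.22)(-9.55) = 1081406.25 mm³
ΣAȳ = (9900.00)(22.50) + (795.22)(22.50) = 240642.35 mm³
x̄ = 1081406.25 / 10695.22 = 101.11 mm
ȳ = 240642.35 / 10695.22 = 22.50 mm

x̄ = 101.11 mm, ȳ = 22.50 mm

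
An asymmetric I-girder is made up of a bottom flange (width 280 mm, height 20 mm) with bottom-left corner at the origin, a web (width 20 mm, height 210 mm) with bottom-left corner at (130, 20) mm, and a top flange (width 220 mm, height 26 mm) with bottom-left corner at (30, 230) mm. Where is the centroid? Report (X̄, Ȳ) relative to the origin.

X̄ = 140.00 mm, Ȳ = 126.99 mm

bottom flange: A = 280 × 20 = 5600.00, centroid at (140.00, 10.00).
web: A = 20 × 210 = 4200.00, centroid at (140.00, 125.00).
top flange: A = 220 × 26 = 5720.00, centroid at (140.00, 243.00).
ΣA = 15520.00 mm²
ΣAX̄ = (5600.00)(140.00) + (4200.00)(140.00) + (5720.00)(140.00) = 2172800.00 mm³
ΣAȲ = (5600.00)(10.00) + (4200.00)(125.00) + (5720.00)(243.00) = 1970960.00 mm³
X̄ = 2172800.00 / 15520.00 = 140.00 mm
Ȳ = 1970960.00 / 15520.00 = 126.99 mm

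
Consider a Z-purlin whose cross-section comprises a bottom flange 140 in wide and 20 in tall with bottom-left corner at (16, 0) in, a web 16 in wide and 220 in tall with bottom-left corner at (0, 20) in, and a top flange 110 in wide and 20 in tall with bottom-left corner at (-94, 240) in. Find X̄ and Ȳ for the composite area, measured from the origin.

X̄ = 21.50 in, Ȳ = 121.55 in

Part | A | x̄ᵢ | ȳᵢ | A·x̄ᵢ | A·ȳᵢ
bottom flange | 2800.00 | 86.00 | 10.00 | 240800.00 | 28000.00
web | 3520.00 | 8.00 | 130.00 | 28160.00 | 457600.00
top flange | 2200.00 | -39.00 | 250.00 | -85800.00 | 550000.00
Σ | 8520.00 |  |  | 183160.00 | 1035600.00
X̄ = 183160.00 / 8520.00 = 21.50 in
Ȳ = 1035600.00 / 8520.00 = 121.55 in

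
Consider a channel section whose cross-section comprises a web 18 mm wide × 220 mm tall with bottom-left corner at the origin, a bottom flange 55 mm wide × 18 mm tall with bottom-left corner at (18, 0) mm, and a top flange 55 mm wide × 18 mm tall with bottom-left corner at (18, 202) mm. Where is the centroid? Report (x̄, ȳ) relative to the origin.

x̄ = 21.17 mm, ȳ = 110.00 mm

web: A = 18 × 220 = 3960.00, centroid at (9.00, 110.00).
bottom flange: A = 55 × 18 = 990.00, centroid at (45.50, 9.00).
top flange: A = 55 × 18 = 990.00, centroid at (45.50, 211.00).
ΣA = 5940.00 mm²
ΣAx̄ = (3960.00)(9.00) + (990.00)(45.50) + (990.00)(45.50) = 125730.00 mm³
ΣAȳ = (3960.00)(110.00) + (990.00)(9.00) + (990.00)(211.00) = 653400.00 mm³
x̄ = 125730.00 / 5940.00 = 21.17 mm
ȳ = 653400.00 / 5940.00 = 110.00 mm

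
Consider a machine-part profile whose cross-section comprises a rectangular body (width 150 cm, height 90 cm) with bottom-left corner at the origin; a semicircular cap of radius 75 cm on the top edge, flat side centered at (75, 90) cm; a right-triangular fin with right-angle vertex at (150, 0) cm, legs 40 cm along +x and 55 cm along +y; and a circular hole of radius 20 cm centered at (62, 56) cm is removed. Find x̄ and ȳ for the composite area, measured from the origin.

rectangular body: A = 150 × 90 = 13500.00, centroid at (75.00, 45.00).
semicircular top: A = ½π·75² = 8835.73, centroid at (75.00, 121.83).
triangular fin: A = ½·40·55 = 1100.00, centroid at (163.33, 18.33).
hole: A = −π·20² = -1256.64, centroid at (62.00, 56.00).
ΣA = 22179.09 cm²
ΣAx̄ = (13500.00)(75.00) + (8835.73)(75.00) + (1100.00)(163.33) + (-1256.64)(62.00) = 1776934.87 cm³
ΣAȳ = (13500.00)(45.00) + (8835.73)(121.83) + (1100.00)(18.33) + (-1256.64)(56.00) = 1633760.63 cm³
x̄ = 1776934.87 / 22179.09 = 80.12 cm
ȳ = 1633760.63 / 22179.09 = 73.66 cm

x̄ = 80.12 cm, ȳ = 73.66 cm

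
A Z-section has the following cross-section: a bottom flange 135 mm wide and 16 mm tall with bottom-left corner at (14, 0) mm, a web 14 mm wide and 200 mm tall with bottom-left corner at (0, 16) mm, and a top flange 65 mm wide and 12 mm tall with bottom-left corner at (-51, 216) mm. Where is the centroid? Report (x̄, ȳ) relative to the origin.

x̄ = 31.57 mm, ȳ = 89.76 mm

bottom flange: A = 135 × 16 = 2160.00, centroid at (81.50, 8.00).
web: A = 14 × 200 = 2800.00, centroid at (7.00, 116.00).
top flange: A = 65 × 12 = 780.00, centroid at (-18.50, 222.00).
ΣA = 5740.00 mm²
ΣAx̄ = (2160.00)(81.50) + (2800.00)(7.00) + (780.00)(-18.50) = 181210.00 mm³
ΣAȳ = (2160.00)(8.00) + (2800.00)(116.00) + (780.00)(222.00) = 515240.00 mm³
x̄ = 181210.00 / 5740.00 = 31.57 mm
ȳ = 515240.00 / 5740.00 = 89.76 mm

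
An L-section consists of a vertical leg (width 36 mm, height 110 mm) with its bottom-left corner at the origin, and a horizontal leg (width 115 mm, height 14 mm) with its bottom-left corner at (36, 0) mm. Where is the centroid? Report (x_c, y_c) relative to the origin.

x_c = 39.82 mm, y_c = 41.13 mm

Part | A | x̄ᵢ | ȳᵢ | A·x̄ᵢ | A·ȳᵢ
vertical leg | 3960.00 | 18.00 | 55.00 | 71280.00 | 217800.00
horizontal leg | 1610.00 | 93.50 | 7.00 | 150535.00 | 11270.00
Σ | 5570.00 |  |  | 221815.00 | 229070.00
x_c = 221815.00 / 5570.00 = 39.82 mm
y_c = 229070.00 / 5570.00 = 41.13 mm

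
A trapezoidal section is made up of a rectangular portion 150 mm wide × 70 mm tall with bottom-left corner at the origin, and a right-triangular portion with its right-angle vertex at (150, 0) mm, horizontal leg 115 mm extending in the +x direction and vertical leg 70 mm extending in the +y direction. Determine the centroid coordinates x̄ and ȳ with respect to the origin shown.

rectangular portion: A = 150 × 70 = 10500.00, centroid at (75.00, 35.00).
triangular portion: A = ½·115·70 = 4025.00, centroid at (188.33, 23.33).
ΣA = 14525.00 mm²
ΣAx̄ = (10500.00)(75.00) + (4025.00)(188.33) = 1545541.67 mm³
ΣAȳ = (10500.00)(35.00) + (4025.00)(23.33) = 461416.67 mm³
x̄ = 1545541.67 / 14525.00 = 106.41 mm
ȳ = 461416.67 / 14525.00 = 31.77 mm

x̄ = 106.41 mm, ȳ = 31.77 mm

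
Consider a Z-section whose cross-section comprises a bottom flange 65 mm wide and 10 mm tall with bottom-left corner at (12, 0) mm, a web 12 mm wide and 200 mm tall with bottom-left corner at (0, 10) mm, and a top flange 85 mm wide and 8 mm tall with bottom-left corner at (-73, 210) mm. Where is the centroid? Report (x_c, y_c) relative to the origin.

x_c = 6.05 mm, y_c = 110.66 mm

bottom flange: A = 65 × 10 = 650.00, centroid at (44.50, 5.00).
web: A = 12 × 200 = 2400.00, centroid at (6.00, 110.00).
top flange: A = 85 × 8 = 680.00, centroid at (-30.50, 214.00).
ΣA = 3730.00 mm²
ΣAx_c = (650.00)(44.50) + (2400.00)(6.00) + (680.00)(-30.50) = 22585.00 mm³
ΣAy_c = (650.00)(5.00) + (2400.00)(110.00) + (680.00)(214.00) = 412770.00 mm³
x_c = 22585.00 / 3730.00 = 6.05 mm
y_c = 412770.00 / 3730.00 = 110.66 mm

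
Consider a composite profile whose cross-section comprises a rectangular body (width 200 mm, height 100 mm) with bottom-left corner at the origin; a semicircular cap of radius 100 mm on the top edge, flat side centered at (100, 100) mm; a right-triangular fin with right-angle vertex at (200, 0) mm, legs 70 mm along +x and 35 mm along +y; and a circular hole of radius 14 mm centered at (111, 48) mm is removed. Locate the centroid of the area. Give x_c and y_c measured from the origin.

x_c = 103.97 mm, y_c = 88.72 mm

Part | A | x̄ᵢ | ȳᵢ | A·x̄ᵢ | A·ȳᵢ
rectangular body | 20000.00 | 100.00 | 50.00 | 2000000.00 | 1000000.00
semicircular top | 15707.96 | 100.00 | 142.44 | 1570796.33 | 2237462.99
triangular fin | 1225.00 | 223.33 | 11.67 | 273583.33 | 14291.67
hole | -615.75 | 111.00 | 48.00 | -68348.49 | -29556.10
Σ | 36317.21 |  |  | 3776031.17 | 3222198.56
x_c = 3776031.17 / 36317.21 = 103.97 mm
y_c = 3222198.56 / 36317.21 = 88.72 mm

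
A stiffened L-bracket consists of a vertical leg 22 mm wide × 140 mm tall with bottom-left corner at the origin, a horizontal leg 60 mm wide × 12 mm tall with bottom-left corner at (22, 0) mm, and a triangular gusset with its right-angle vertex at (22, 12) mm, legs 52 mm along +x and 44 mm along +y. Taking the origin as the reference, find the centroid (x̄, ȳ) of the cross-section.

x̄ = 23.53 mm, ȳ = 50.65 mm

Part | A | x̄ᵢ | ȳᵢ | A·x̄ᵢ | A·ȳᵢ
vertical leg | 3080.00 | 11.00 | 70.00 | 33880.00 | 215600.00
horizontal leg | 720.00 | 52.00 | 6.00 | 37440.00 | 4320.00
gusset | 1144.00 | 39.33 | 26.67 | 44997.33 | 30506.67
Σ | 4944.00 |  |  | 116317.33 | 250426.67
x̄ = 116317.33 / 4944.00 = 23.53 mm
ȳ = 250426.67 / 4944.00 = 50.65 mm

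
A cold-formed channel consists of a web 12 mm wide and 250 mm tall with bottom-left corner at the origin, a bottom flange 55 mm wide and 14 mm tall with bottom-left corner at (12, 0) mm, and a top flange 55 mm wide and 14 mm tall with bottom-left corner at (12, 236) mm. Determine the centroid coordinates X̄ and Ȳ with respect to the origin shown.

X̄ = 17.36 mm, Ȳ = 125.00 mm

Part | A | x̄ᵢ | ȳᵢ | A·x̄ᵢ | A·ȳᵢ
web | 3000.00 | 6.00 | 125.00 | 18000.00 | 375000.00
bottom flange | 770.00 | 39.50 | 7.00 | 30415.00 | 5390.00
top flange | 770.00 | 39.50 | 243.00 | 30415.00 | 187110.00
Σ | 4540.00 |  |  | 78830.00 | 567500.00
X̄ = 78830.00 / 4540.00 = 17.36 mm
Ȳ = 567500.00 / 4540.00 = 125.00 mm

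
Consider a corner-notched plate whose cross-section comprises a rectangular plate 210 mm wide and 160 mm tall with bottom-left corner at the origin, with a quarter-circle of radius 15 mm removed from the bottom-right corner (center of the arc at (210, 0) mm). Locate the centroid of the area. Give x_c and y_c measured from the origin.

x_c = 104.48 mm, y_c = 80.39 mm

plate: A = 210 × 160 = 33600.00, centroid at (105.00, 80.00).
removed quarter-circle: A = −¼π·15² = -176.71, centroid at (203.63, 6.37).
ΣA = 33423.29 mm²
ΣAx_c = (33600.00)(105.00) + (-176.71)(203.63) = 3492014.94 mm³
ΣAy_c = (33600.00)(80.00) + (-176.71)(6.37) = 2686875.00 mm³
x_c = 3492014.94 / 33423.29 = 104.48 mm
y_c = 2686875.00 / 33423.29 = 80.39 mm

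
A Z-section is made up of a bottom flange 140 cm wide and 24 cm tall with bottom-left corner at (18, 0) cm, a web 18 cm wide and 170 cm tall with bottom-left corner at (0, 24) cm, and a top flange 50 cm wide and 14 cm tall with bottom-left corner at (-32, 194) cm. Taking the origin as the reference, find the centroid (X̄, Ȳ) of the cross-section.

Part | A | x̄ᵢ | ȳᵢ | A·x̄ᵢ | A·ȳᵢ
bottom flange | 3360.00 | 88.00 | 12.00 | 295680.00 | 40320.00
web | 3060.00 | 9.00 | 109.00 | 27540.00 | 333540.00
top flange | 700.00 | -7.00 | 201.00 | -4900.00 | 140700.00
Σ | 7120.00 |  |  | 318320.00 | 514560.00
X̄ = 318320.00 / 7120.00 = 44.71 cm
Ȳ = 514560.00 / 7120.00 = 72.27 cm

X̄ = 44.71 cm, Ȳ = 72.27 cm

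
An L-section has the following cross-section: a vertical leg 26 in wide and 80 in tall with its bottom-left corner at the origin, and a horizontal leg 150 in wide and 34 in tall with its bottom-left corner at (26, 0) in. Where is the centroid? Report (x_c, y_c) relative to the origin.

vertical leg: A = 26 × 80 = 2080.00, centroid at (13.00, 40.00).
horizontal leg: A = 150 × 34 = 5100.00, centroid at (101.00, 17.00).
ΣA = 7180.00 in²
ΣAx_c = (2080.00)(13.00) + (5100.00)(101.00) = 542140.00 in³
ΣAy_c = (2080.00)(40.00) + (5100.00)(17.00) = 169900.00 in³
x_c = 542140.00 / 7180.00 = 75.51 in
y_c = 169900.00 / 7180.00 = 23.66 in

x_c = 75.51 in, y_c = 23.66 in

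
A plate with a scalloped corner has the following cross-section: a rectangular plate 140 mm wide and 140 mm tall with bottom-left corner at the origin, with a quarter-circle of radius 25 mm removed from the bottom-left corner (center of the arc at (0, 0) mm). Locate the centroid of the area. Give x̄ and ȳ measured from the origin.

x̄ = 71.53 mm, ȳ = 71.53 mm

plate: A = 140 × 140 = 19600.00, centroid at (70.00, 70.00).
removed quarter-circle: A = −¼π·25² = -490.87, centroid at (10.61, 10.61).
ΣA = 19109.13 mm², ΣAx̄ = 1366791.67 mm³, ΣAȳ = 1366791.67 mm³.
x̄ = 1366791.67/19109.13 = 71.53 mm; ȳ = 1366791.67/19109.13 = 71.53 mm.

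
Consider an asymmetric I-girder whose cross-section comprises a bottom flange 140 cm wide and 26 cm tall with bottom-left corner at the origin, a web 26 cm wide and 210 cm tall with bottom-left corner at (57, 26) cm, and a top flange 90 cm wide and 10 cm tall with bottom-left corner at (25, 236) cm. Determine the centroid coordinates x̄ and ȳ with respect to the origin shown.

bottom flange: A = 140 × 26 = 3640.00, centroid at (70.00, 13.00).
web: A = 26 × 210 = 5460.00, centroid at (70.00, 131.00).
top flange: A = 90 × 10 = 900.00, centroid at (70.00, 241.00).
ΣA = 10000.00 cm²
ΣAx̄ = (3640.00)(70.00) + (5460.00)(70.00) + (900.00)(70.00) = 700000.00 cm³
ΣAȳ = (3640.00)(13.00) + (5460.00)(131.00) + (900.00)(241.00) = 979480.00 cm³
x̄ = 700000.00 / 10000.00 = 70.00 cm
ȳ = 979480.00 / 10000.00 = 97.95 cm

x̄ = 70.00 cm, ȳ = 97.95 cm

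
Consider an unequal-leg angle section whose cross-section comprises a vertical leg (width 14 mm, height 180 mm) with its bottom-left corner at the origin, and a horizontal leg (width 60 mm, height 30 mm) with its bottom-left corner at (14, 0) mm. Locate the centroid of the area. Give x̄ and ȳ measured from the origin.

vertical leg: A = 14 × 180 = 2520.00, centroid at (7.00, 90.00).
horizontal leg: A = 60 × 30 = 1800.00, centroid at (44.00, 15.00).
ΣA = 4320.00 mm²
ΣAx̄ = (2520.00)(7.00) + (1800.00)(44.00) = 96840.00 mm³
ΣAȳ = (2520.00)(90.00) + (1800.00)(15.00) = 253800.00 mm³
x̄ = 96840.00 / 4320.00 = 22.42 mm
ȳ = 253800.00 / 4320.00 = 58.75 mm

x̄ = 22.42 mm, ȳ = 58.75 mm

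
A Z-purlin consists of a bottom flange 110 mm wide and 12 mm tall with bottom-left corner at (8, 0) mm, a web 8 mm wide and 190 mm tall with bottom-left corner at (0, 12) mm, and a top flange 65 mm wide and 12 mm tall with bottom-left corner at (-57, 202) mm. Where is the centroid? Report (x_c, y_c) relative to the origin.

bottom flange: A = 110 × 12 = 1320.00, centroid at (63.00, 6.00).
web: A = 8 × 190 = 1520.00, centroid at (4.00, 107.00).
top flange: A = 65 × 12 = 780.00, centroid at (-24.50, 208.00).
ΣA = 3620.00 mm²
ΣAx_c = (1320.00)(63.00) + (1520.00)(4.00) + (780.00)(-24.50) = 70130.00 mm³
ΣAy_c = (1320.00)(6.00) + (1520.00)(107.00) + (780.00)(208.00) = 332800.00 mm³
x_c = 70130.00 / 3620.00 = 19.37 mm
y_c = 332800.00 / 3620.00 = 91.93 mm

x_c = 19.37 mm, y_c = 91.93 mm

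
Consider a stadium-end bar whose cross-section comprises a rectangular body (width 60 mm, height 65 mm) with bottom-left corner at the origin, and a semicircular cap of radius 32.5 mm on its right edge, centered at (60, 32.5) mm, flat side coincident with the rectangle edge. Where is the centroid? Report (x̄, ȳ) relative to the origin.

x̄ = 43.07 mm, ȳ = 32.50 mm

Part | A | x̄ᵢ | ȳᵢ | A·x̄ᵢ | A·ȳᵢ
rectangular body | 3900.00 | 30.00 | 32.50 | 117000.00 | 126750.00
semicircular end | 1659.15 | 73.79 | 32.50 | 122434.63 | 53922.49
Σ | 5559.15 |  |  | 239434.63 | 180672.49
x̄ = 239434.63 / 5559.15 = 43.07 mm
ȳ = 180672.49 / 5559.15 = 32.50 mm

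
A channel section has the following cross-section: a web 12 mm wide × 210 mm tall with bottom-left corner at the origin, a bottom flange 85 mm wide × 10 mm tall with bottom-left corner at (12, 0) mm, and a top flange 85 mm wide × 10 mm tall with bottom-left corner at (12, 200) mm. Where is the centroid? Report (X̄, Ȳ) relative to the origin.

X̄ = 25.54 mm, Ȳ = 105.00 mm

Part | A | x̄ᵢ | ȳᵢ | A·x̄ᵢ | A·ȳᵢ
web | 2520.00 | 6.00 | 105.00 | 15120.00 | 264600.00
bottom flange | 850.00 | 54.50 | 5.00 | 46325.00 | 4250.00
top flange | 850.00 | 54.50 | 205.00 | 46325.00 | 174250.00
Σ | 4220.00 |  |  | 107770.00 | 443100.00
X̄ = 107770.00 / 4220.00 = 25.54 mm
Ȳ = 443100.00 / 4220.00 = 105.00 mm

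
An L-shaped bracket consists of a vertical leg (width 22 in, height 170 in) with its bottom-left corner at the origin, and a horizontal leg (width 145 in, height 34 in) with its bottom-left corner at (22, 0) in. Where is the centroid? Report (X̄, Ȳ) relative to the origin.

X̄ = 58.48 in, Ȳ = 46.33 in

vertical leg: A = 22 × 170 = 3740.00, centroid at (11.00, 85.00).
horizontal leg: A = 145 × 34 = 4930.00, centroid at (94.50, 17.00).
ΣA = 8670.00 in², ΣAX̄ = 507025.00 in³, ΣAȲ = 401710.00 in³.
X̄ = 507025.00/8670.00 = 58.48 in; Ȳ = 401710.00/8670.00 = 46.33 in.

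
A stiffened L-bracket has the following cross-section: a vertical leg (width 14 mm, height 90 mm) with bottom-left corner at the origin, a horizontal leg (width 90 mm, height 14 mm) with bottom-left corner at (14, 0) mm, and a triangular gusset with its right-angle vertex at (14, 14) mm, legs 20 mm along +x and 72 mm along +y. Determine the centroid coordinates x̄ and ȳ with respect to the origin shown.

x̄ = 30.26 mm, ȳ = 28.67 mm

vertical leg: A = 14 × 90 = 1260.00, centroid at (7.00, 45.00).
horizontal leg: A = 90 × 14 = 1260.00, centroid at (59.00, 7.00).
gusset: A = ½·20·72 = 720.00, centroid at (20.67, 38.00).
ΣA = 3240.00 mm², ΣAx̄ = 98040.00 mm³, ΣAȳ = 92880.00 mm³.
x̄ = 98040.00/3240.00 = 30.26 mm; ȳ = 92880.00/3240.00 = 28.67 mm.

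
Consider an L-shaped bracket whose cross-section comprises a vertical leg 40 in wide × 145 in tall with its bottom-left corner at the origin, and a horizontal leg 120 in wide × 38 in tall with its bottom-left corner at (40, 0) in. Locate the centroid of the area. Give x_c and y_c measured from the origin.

x_c = 55.21 in, y_c = 48.95 in

vertical leg: A = 40 × 145 = 5800.00, centroid at (20.00, 72.50).
horizontal leg: A = 120 × 38 = 4560.00, centroid at (100.00, 19.00).
ΣA = 10360.00 in², ΣAx_c = 572000.00 in³, ΣAy_c = 507140.00 in³.
x_c = 572000.00/10360.00 = 55.21 in; y_c = 507140.00/10360.00 = 48.95 in.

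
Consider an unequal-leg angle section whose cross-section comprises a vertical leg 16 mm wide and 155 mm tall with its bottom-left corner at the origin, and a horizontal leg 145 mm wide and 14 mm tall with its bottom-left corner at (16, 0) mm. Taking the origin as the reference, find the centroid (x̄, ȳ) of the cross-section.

x̄ = 44.23 mm, ȳ = 45.77 mm

Part | A | x̄ᵢ | ȳᵢ | A·x̄ᵢ | A·ȳᵢ
vertical leg | 2480.00 | 8.00 | 77.50 | 19840.00 | 192200.00
horizontal leg | 2030.00 | 88.50 | 7.00 | 179655.00 | 14210.00
Σ | 4510.00 |  |  | 199495.00 | 206410.00
x̄ = 199495.00 / 4510.00 = 44.23 mm
ȳ = 206410.00 / 4510.00 = 45.77 mm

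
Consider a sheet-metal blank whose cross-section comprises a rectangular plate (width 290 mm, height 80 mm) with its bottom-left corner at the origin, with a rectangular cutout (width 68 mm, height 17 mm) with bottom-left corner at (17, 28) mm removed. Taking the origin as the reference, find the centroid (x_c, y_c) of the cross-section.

x_c = 149.93 mm, y_c = 40.18 mm

Part | A | x̄ᵢ | ȳᵢ | A·x̄ᵢ | A·ȳᵢ
plate | 23200.00 | 145.00 | 40.00 | 3364000.00 | 928000.00
hole | -1156.00 | 51.00 | 36.50 | -58956.00 | -42194.00
Σ | 22044.00 |  |  | 3305044.00 | 885806.00
x_c = 3305044.00 / 22044.00 = 149.93 mm
y_c = 885806.00 / 22044.00 = 40.18 mm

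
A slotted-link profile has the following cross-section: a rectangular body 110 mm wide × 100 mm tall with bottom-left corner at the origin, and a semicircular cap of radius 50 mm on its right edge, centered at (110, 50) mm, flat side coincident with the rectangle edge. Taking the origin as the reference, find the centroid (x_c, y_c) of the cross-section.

rectangular body: A = 110 × 100 = 11000.00, centroid at (55.00, 50.00).
semicircular end: A = ½π·50² = 3926.99, centroid at (131.22, 50.00).
ΣA = 14926.99 mm²
ΣAx_c = (11000.00)(55.00) + (3926.99)(131.22) = 1120302.32 mm³
ΣAy_c = (11000.00)(50.00) + (3926.99)(50.00) = 746349.54 mm³
x_c = 1120302.32 / 14926.99 = 75.05 mm
y_c = 746349.54 / 14926.99 = 50.00 mm

x_c = 75.05 mm, y_c = 50.00 mm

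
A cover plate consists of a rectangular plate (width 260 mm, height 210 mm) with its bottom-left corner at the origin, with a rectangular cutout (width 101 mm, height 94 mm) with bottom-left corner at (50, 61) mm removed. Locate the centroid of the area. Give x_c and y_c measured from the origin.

x_c = 136.21 mm, y_c = 104.37 mm

plate: A = 260 × 210 = 54600.00, centroid at (130.00, 105.00).
hole: A = −(101 × 94) = -9494.00, centroid at (100.50, 108.00).
ΣA = 45106.00 mm²
ΣAx_c = (54600.00)(130.00) + (-9494.00)(100.50) = 6143853.00 mm³
ΣAy_c = (54600.00)(105.00) + (-9494.00)(108.00) = 4707648.00 mm³
x_c = 6143853.00 / 45106.00 = 136.21 mm
y_c = 4707648.00 / 45106.00 = 104.37 mm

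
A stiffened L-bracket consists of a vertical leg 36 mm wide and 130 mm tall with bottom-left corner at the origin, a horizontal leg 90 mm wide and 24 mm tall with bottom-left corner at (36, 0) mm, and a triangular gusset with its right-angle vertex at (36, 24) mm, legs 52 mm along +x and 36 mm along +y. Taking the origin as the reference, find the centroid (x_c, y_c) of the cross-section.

x_c = 39.75 mm, y_c = 46.79 mm

vertical leg: A = 36 × 130 = 4680.00, centroid at (18.00, 65.00).
horizontal leg: A = 90 × 24 = 2160.00, centroid at (81.00, 12.00).
gusset: A = ½·52·36 = 936.00, centroid at (53.33, 36.00).
ΣA = 7776.00 mm², ΣAx_c = 309120.00 mm³, ΣAy_c = 363816.00 mm³.
x_c = 309120.00/7776.00 = 39.75 mm; y_c = 363816.00/7776.00 = 46.79 mm.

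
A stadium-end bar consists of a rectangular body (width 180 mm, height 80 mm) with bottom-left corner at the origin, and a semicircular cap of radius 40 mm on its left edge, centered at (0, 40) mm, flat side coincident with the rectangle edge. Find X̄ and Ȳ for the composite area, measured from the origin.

rectangular body: A = 180 × 80 = 14400.00, centroid at (90.00, 40.00).
semicircular end: A = ½π·40² = 2513.27, centroid at (-16.98, 40.00).
ΣA = 16913.27 mm², ΣAX̄ = 1253333.33 mm³, ΣAȲ = 676530.96 mm³.
X̄ = 1253333.33/16913.27 = 74.10 mm; Ȳ = 676530.96/16913.27 = 40.00 mm.

X̄ = 74.10 mm, Ȳ = 40.00 mm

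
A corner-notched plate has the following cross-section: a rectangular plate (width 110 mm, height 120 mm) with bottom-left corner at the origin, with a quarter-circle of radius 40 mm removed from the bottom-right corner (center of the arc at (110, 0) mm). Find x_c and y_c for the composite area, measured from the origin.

x_c = 51.00 mm, y_c = 64.53 mm

plate: A = 110 × 120 = 13200.00, centroid at (55.00, 60.00).
removed quarter-circle: A = −¼π·40² = -1256.64, centroid at (93.02, 16.98).
ΣA = 11943.36 mm²
ΣAx_c = (13200.00)(55.00) + (-1256.64)(93.02) = 609103.26 mm³
ΣAy_c = (13200.00)(60.00) + (-1256.64)(16.98) = 770666.67 mm³
x_c = 609103.26 / 11943.36 = 51.00 mm
y_c = 770666.67 / 11943.36 = 64.53 mm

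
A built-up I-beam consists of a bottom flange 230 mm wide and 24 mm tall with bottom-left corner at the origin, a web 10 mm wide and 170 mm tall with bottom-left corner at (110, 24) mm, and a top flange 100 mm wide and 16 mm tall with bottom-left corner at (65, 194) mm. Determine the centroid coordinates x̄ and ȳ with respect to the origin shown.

Part | A | x̄ᵢ | ȳᵢ | A·x̄ᵢ | A·ȳᵢ
bottom flange | 5520.00 | 115.00 | 12.00 | 634800.00 | 66240.00
web | 1700.00 | 115.00 | 109.00 | 195500.00 | 185300.00
top flange | 1600.00 | 115.00 | 202.00 | 184000.00 | 323200.00
Σ | 8820.00 |  |  | 1014300.00 | 574740.00
x̄ = 1014300.00 / 8820.00 = 115.00 mm
ȳ = 574740.00 / 8820.00 = 65.16 mm

x̄ = 115.00 mm, ȳ = 65.16 mm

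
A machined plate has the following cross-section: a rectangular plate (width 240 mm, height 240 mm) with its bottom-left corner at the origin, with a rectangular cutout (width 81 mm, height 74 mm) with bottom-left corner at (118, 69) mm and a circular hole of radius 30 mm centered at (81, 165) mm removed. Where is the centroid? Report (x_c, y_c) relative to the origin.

x_c = 117.53 mm, y_c = 119.11 mm

plate: A = 240 × 240 = 57600.00, centroid at (120.00, 120.00).
hole 1: A = −(81 × 74) = -5994.00, centroid at (158.50, 106.00).
hole 2: A = −π·30² = -2827.43, centroid at (81.00, 165.00).
ΣA = 48778.57 mm², ΣAx_c = 5732928.90 mm³, ΣAy_c = 5810109.49 mm³.
x_c = 5732928.90/48778.57 = 117.53 mm; y_c = 5810109.49/48778.57 = 119.11 mm.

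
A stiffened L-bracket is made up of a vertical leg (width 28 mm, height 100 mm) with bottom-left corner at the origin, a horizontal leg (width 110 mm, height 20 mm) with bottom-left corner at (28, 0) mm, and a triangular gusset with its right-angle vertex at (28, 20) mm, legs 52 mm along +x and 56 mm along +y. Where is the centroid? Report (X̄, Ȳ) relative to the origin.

Part | A | x̄ᵢ | ȳᵢ | A·x̄ᵢ | A·ȳᵢ
vertical leg | 2800.00 | 14.00 | 50.00 | 39200.00 | 140000.00
horizontal leg | 2200.00 | 83.00 | 10.00 | 182600.00 | 22000.00
gusset | 1456.00 | 45.33 | 38.67 | 66005.33 | 56298.67
Σ | 6456.00 |  |  | 287805.33 | 218298.67
X̄ = 287805.33 / 6456.00 = 44.58 mm
Ȳ = 218298.67 / 6456.00 = 33.81 mm

X̄ = 44.58 mm, Ȳ = 33.81 mm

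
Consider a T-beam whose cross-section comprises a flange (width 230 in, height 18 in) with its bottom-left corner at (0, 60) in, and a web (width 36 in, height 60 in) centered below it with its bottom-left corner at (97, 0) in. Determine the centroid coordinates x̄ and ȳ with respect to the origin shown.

x̄ = 115.00 in, ȳ = 55.63 in

web: A = 36 × 60 = 2160.00, centroid at (115.00, 30.00).
flange: A = 230 × 18 = 4140.00, centroid at (115.00, 69.00).
ΣA = 6300.00 in², ΣAx̄ = 724500.00 in³, ΣAȳ = 350460.00 in³.
x̄ = 724500.00/6300.00 = 115.00 in; ȳ = 350460.00/6300.00 = 55.63 in.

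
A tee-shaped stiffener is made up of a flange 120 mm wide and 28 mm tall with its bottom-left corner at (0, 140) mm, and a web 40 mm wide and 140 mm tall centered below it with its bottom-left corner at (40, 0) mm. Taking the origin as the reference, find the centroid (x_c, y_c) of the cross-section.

x_c = 60.00 mm, y_c = 101.50 mm

web: A = 40 × 140 = 5600.00, centroid at (60.00, 70.00).
flange: A = 120 × 28 = 3360.00, centroid at (60.00, 154.00).
ΣA = 8960.00 mm², ΣAx_c = 537600.00 mm³, ΣAy_c = 909440.00 mm³.
x_c = 537600.00/8960.00 = 60.00 mm; y_c = 909440.00/8960.00 = 101.50 mm.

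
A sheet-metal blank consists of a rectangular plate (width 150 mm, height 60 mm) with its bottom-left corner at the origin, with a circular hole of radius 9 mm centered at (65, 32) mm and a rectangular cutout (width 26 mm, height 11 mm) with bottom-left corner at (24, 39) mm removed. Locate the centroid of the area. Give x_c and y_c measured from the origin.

x_c = 76.59 mm, y_c = 29.45 mm

Part | A | x̄ᵢ | ȳᵢ | A·x̄ᵢ | A·ȳᵢ
plate | 9000.00 | 75.00 | 30.00 | 675000.00 | 270000.00
hole 1 | -254.47 | 65.00 | 32.00 | -16540.49 | -8143.01
hole 2 | -286.00 | 37.00 | 44.50 | -10582.00 | -12727.00
Σ | 8459.53 |  |  | 647877.51 | 249129.99
x_c = 647877.51 / 8459.53 = 76.59 mm
y_c = 249129.99 / 8459.53 = 29.45 mm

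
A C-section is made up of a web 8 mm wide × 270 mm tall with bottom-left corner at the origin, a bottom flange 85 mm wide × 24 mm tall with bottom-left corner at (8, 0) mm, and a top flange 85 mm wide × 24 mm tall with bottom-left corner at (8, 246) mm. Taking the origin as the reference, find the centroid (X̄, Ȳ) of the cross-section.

web: A = 8 × 270 = 2160.00, centroid at (4.00, 135.00).
bottom flange: A = 85 × 24 = 2040.00, centroid at (50.50, 12.00).
top flange: A = 85 × 24 = 2040.00, centroid at (50.50, 258.00).
ΣA = 6240.00 mm², ΣAX̄ = 214680.00 mm³, ΣAȲ = 842400.00 mm³.
X̄ = 214680.00/6240.00 = 34.40 mm; Ȳ = 842400.00/6240.00 = 135.00 mm.

X̄ = 34.40 mm, Ȳ = 135.00 mm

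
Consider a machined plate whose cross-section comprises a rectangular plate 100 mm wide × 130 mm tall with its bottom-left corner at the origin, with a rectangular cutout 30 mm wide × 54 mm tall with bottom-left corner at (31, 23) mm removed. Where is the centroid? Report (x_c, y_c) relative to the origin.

plate: A = 100 × 130 = 13000.00, centroid at (50.00, 65.00).
hole: A = −(30 × 54) = -1620.00, centroid at (46.00, 50.00).
ΣA = 11380.00 mm²
ΣAx_c = (13000.00)(50.00) + (-1620.00)(46.00) = 575480.00 mm³
ΣAy_c = (13000.00)(65.00) + (-1620.00)(50.00) = 764000.00 mm³
x_c = 575480.00 / 11380.00 = 50.57 mm
y_c = 764000.00 / 11380.00 = 67.14 mm

x_c = 50.57 mm, y_c = 67.14 mm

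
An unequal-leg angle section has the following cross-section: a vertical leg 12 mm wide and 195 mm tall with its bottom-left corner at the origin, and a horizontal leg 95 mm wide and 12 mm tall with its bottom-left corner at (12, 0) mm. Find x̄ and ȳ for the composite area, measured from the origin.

x̄ = 23.53 mm, ȳ = 67.53 mm

vertical leg: A = 12 × 195 = 2340.00, centroid at (6.00, 97.50).
horizontal leg: A = 95 × 12 = 1140.00, centroid at (59.50, 6.00).
ΣA = 3480.00 mm², ΣAx̄ = 81870.00 mm³, ΣAȳ = 234990.00 mm³.
x̄ = 81870.00/3480.00 = 23.53 mm; ȳ = 234990.00/3480.00 = 67.53 mm.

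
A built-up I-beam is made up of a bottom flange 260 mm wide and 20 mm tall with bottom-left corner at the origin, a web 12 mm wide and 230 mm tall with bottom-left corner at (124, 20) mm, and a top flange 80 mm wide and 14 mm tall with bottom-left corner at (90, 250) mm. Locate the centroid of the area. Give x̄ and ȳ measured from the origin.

bottom flange: A = 260 × 20 = 5200.00, centroid at (130.00, 10.00).
web: A = 12 × 230 = 2760.00, centroid at (130.00, 135.00).
top flange: A = 80 × 14 = 1120.00, centroid at (130.00, 257.00).
ΣA = 9080.00 mm²
ΣAx̄ = (5200.00)(130.00) + (2760.00)(130.00) + (1120.00)(130.00) = 1180400.00 mm³
ΣAȳ = (5200.00)(10.00) + (2760.00)(135.00) + (1120.00)(257.00) = 712440.00 mm³
x̄ = 1180400.00 / 9080.00 = 130.00 mm
ȳ = 712440.00 / 9080.00 = 78.46 mm

x̄ = 130.00 mm, ȳ = 78.46 mm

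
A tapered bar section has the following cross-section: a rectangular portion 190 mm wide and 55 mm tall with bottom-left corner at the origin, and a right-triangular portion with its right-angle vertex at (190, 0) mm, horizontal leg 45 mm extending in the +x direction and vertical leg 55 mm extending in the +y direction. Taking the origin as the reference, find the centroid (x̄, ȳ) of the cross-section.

rectangular portion: A = 190 × 55 = 10450.00, centroid at (95.00, 27.50).
triangular portion: A = ½·45·55 = 1237.50, centroid at (205.00, 18.33).
ΣA = 11687.50 mm², ΣAx̄ = 1246437.50 mm³, ΣAȳ = 310062.50 mm³.
x̄ = 1246437.50/11687.50 = 106.65 mm; ȳ = 310062.50/11687.50 = 26.53 mm.

x̄ = 106.65 mm, ȳ = 26.53 mm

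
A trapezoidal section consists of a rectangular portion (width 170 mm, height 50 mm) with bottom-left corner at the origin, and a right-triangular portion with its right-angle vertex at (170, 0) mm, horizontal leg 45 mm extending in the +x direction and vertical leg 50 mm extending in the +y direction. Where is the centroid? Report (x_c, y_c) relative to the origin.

x_c = 96.69 mm, y_c = 24.03 mm

rectangular portion: A = 170 × 50 = 8500.00, centroid at (85.00, 25.00).
triangular portion: A = ½·45·50 = 1125.00, centroid at (185.00, 16.67).
ΣA = 9625.00 mm²
ΣAx_c = (8500.00)(85.00) + (1125.00)(185.00) = 930625.00 mm³
ΣAy_c = (8500.00)(25.00) + (1125.00)(16.67) = 231250.00 mm³
x_c = 930625.00 / 9625.00 = 96.69 mm
y_c = 231250.00 / 9625.00 = 24.03 mm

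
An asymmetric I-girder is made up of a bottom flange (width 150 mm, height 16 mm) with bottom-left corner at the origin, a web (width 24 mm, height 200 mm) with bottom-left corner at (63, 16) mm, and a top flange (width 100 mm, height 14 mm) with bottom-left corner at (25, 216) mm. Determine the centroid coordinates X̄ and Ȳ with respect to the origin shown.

X̄ = 75.00 mm, Ȳ = 103.28 mm

bottom flange: A = 150 × 16 = 2400.00, centroid at (75.00, 8.00).
web: A = 24 × 200 = 4800.00, centroid at (75.00, 116.00).
top flange: A = 100 × 14 = 1400.00, centroid at (75.00, 223.00).
ΣA = 8600.00 mm², ΣAX̄ = 645000.00 mm³, ΣAȲ = 888200.00 mm³.
X̄ = 645000.00/8600.00 = 75.00 mm; Ȳ = 888200.00/8600.00 = 103.28 mm.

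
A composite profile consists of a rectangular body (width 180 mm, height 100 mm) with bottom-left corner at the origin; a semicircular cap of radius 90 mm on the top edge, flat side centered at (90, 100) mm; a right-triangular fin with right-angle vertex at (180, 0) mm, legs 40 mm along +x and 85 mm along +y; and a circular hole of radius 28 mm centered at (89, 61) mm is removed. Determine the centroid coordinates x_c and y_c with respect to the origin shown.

x_c = 95.95 mm, y_c = 85.32 mm

rectangular body: A = 180 × 100 = 18000.00, centroid at (90.00, 50.00).
semicircular top: A = ½π·90² = 12723.45, centroid at (90.00, 138.20).
triangular fin: A = ½·40·85 = 1700.00, centroid at (193.33, 28.33).
hole: A = −π·28² = -2463.01, centroid at (89.00, 61.00).
ΣA = 29960.44 mm², ΣAx_c = 2874569.42 mm³, ΣAy_c = 2556268.16 mm³.
x_c = 2874569.42/29960.44 = 95.95 mm; y_c = 2556268.16/29960.44 = 85.32 mm.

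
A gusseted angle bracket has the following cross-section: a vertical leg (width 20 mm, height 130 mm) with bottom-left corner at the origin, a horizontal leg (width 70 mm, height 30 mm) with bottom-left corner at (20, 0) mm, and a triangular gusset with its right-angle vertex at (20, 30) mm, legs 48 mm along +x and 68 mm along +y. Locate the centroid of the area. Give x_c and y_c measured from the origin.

vertical leg: A = 20 × 130 = 2600.00, centroid at (10.00, 65.00).
horizontal leg: A = 70 × 30 = 2100.00, centroid at (55.00, 15.00).
gusset: A = ½·48·68 = 1632.00, centroid at (36.00, 52.67).
ΣA = 6332.00 mm²
ΣAx_c = (2600.00)(10.00) + (2100.00)(55.00) + (1632.00)(36.00) = 200252.00 mm³
ΣAy_c = (2600.00)(65.00) + (2100.00)(15.00) + (1632.00)(52.67) = 286452.00 mm³
x_c = 200252.00 / 6332.00 = 31.63 mm
y_c = 286452.00 / 6332.00 = 45.24 mm

x_c = 31.63 mm, y_c = 45.24 mm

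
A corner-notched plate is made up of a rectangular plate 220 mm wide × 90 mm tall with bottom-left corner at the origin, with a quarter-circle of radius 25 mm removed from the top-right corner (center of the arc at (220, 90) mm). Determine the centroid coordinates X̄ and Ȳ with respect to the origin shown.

X̄ = 107.47 mm, Ȳ = 44.13 mm

plate: A = 220 × 90 = 19800.00, centroid at (110.00, 45.00).
removed quarter-circle: A = −¼π·25² = -490.87, centroid at (209.39, 79.39).
ΣA = 19309.13 mm², ΣAX̄ = 2075216.09 mm³, ΣAȲ = 852029.69 mm³.
X̄ = 2075216.09/19309.13 = 107.47 mm; Ȳ = 852029.69/19309.13 = 44.13 mm.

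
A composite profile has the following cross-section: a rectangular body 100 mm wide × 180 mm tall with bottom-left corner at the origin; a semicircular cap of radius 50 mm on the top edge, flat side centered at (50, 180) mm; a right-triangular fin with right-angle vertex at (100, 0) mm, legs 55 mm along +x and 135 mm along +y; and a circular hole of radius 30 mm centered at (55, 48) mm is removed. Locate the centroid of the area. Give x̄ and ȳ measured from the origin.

x̄ = 60.50 mm, ȳ = 107.03 mm

rectangular body: A = 100 × 180 = 18000.00, centroid at (50.00, 90.00).
semicircular top: A = ½π·50² = 3926.99, centroid at (50.00, 201.22).
triangular fin: A = ½·55·135 = 3712.50, centroid at (118.33, 45.00).
hole: A = −π·30² = -2827.43, centroid at (55.00, 48.00).
ΣA = 22812.06 mm²
ΣAx̄ = (18000.00)(50.00) + (3926.99)(50.00) + (3712.50)(118.33) + (-2827.43)(55.00) = 1380153.20 mm³
ΣAȳ = (18000.00)(90.00) + (3926.99)(201.22) + (3712.50)(45.00) + (-2827.43)(48.00) = 2441537.38 mm³
x̄ = 1380153.20 / 22812.06 = 60.50 mm
ȳ = 2441537.38 / 22812.06 = 107.03 mm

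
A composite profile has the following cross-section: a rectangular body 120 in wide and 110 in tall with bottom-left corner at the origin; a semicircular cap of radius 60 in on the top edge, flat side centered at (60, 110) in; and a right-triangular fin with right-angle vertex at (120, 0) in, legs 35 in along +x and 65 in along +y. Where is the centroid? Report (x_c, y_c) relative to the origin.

Part | A | x̄ᵢ | ȳᵢ | A·x̄ᵢ | A·ȳᵢ
rectangular body | 13200.00 | 60.00 | 55.00 | 792000.00 | 726000.00
semicircular top | 5654.87 | 60.00 | 135.46 | 339292.01 | 766035.35
triangular fin | 1137.50 | 131.67 | 21.67 | 149770.83 | 24645.83
Σ | 19992.37 |  |  | 1281062.84 | 1516681.18
x_c = 1281062.84 / 19992.37 = 64.08 in
y_c = 1516681.18 / 19992.37 = 75.86 in

x_c = 64.08 in, y_c = 75.86 in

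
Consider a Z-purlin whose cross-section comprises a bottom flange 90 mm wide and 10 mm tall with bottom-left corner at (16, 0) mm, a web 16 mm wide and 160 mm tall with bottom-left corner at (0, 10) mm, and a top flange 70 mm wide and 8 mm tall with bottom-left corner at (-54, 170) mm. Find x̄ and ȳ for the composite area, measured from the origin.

bottom flange: A = 90 × 10 = 900.00, centroid at (61.00, 5.00).
web: A = 16 × 160 = 2560.00, centroid at (8.00, 90.00).
top flange: A = 70 × 8 = 560.00, centroid at (-19.00, 174.00).
ΣA = 4020.00 mm²
ΣAx̄ = (900.00)(61.00) + (2560.00)(8.00) + (560.00)(-19.00) = 64740.00 mm³
ΣAȳ = (900.00)(5.00) + (2560.00)(90.00) + (560.00)(174.00) = 332340.00 mm³
x̄ = 64740.00 / 4020.00 = 16.10 mm
ȳ = 332340.00 / 4020.00 = 82.67 mm

x̄ = 16.10 mm, ȳ = 82.67 mm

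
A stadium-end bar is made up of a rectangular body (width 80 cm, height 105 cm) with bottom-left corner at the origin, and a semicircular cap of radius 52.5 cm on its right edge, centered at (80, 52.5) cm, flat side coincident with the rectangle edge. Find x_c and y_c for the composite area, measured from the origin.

rectangular body: A = 80 × 105 = 8400.00, centroid at (40.00, 52.50).
semicircular end: A = ½π·52.5² = 4329.51, centroid at (102.28, 52.50).
ΣA = 12729.51 cm²
ΣAx_c = (8400.00)(40.00) + (4329.51)(102.28) = 778829.34 cm³
ΣAy_c = (8400.00)(52.50) + (4329.51)(52.50) = 668299.14 cm³
x_c = 778829.34 / 12729.51 = 61.18 cm
y_c = 668299.14 / 12729.51 = 52.50 cm

x_c = 61.18 cm, y_c = 52.50 cm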